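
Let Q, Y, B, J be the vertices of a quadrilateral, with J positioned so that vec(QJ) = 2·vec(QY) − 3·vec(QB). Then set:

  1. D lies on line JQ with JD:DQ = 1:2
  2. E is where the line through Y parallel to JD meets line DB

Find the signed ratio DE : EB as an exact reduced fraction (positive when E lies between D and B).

DE:EB = -3

Work in coordinates with Q = (0, 0), Y = (1, 0), B = (0, 1), J = (2, -3).
1. D lies on line JQ with JD:DQ = 1:2 ⇒ D = (4/3, -2)
2. E is where the line through Y parallel to JD meets line DB ⇒ E = (-2/3, 5/2)
E = D + t·(B−D) with t = 3/2, so DE:EB = t:(1−t) = 3/2:-1/2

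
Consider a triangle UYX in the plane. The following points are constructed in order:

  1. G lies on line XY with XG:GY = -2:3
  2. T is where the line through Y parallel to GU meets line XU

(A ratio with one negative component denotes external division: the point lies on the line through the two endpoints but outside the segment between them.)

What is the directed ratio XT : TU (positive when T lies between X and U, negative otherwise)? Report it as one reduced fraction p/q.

XT:TU = -1/3

Assign U = (0, 0), Y = (1, 0), X = (0, 1) — the answer is frame-independent, so this choice is without loss of generality.
1. G lies on line XY with XG:GY = -2:3 ⇒ G = (-2, 3)
2. T is where the line through Y parallel to GU meets line XU ⇒ T = (0, 3/2)
T = X + t·(U−X) with t = -1/2, so XT:TU = t:(1−t) = -1/2:3/2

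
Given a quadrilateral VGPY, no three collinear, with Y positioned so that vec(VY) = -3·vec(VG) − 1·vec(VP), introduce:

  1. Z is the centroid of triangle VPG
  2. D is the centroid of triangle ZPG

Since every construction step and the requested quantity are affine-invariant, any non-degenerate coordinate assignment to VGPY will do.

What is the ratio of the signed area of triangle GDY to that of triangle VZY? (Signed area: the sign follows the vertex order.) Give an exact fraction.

[GDY]:[VZY] = 7/2

Choose coordinates V = (0, 0), G = (1, 0), P = (0, 1), Y = (-3, -1).
1. Z is the centroid of triangle VPG ⇒ Z = (1/3, 1/3)
2. D is the centroid of triangle ZPG ⇒ D = (4/9, 4/9)
2·[GDY] = 7/3, 2·[VZY] = 2/3
[GDY]:[VZY] = 7/3:2/3 = 7/2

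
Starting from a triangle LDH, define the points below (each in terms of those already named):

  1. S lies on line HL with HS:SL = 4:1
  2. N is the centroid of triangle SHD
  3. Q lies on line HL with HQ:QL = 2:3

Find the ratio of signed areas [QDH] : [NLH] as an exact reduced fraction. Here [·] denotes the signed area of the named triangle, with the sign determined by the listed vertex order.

Choose coordinates L = (0, 0), D = (1, 0), H = (0, 1).
1. S lies on line HL with HS:SL = 4:1 ⇒ S = (0, 1/5)
2. N is the centroid of triangle SHD ⇒ N = (1/3, 2/5)
3. Q lies on line HL with HQ:QL = 2:3 ⇒ Q = (0, 3/5)
2·[QDH] = 2/5, 2·[NLH] = -1/3
[QDH]:[NLH] = 2/5:-1/3 = -6/5

[QDH]:[NLH] = -6/5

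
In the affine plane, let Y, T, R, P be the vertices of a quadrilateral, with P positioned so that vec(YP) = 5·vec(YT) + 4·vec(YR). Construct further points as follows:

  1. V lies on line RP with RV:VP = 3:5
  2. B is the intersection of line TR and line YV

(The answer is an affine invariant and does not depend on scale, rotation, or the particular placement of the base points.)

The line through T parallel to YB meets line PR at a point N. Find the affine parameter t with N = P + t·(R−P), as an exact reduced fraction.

t = 1/5

Work in coordinates with Y = (0, 0), T = (1, 0), R = (0, 1), P = (5, 4).
1. V lies on line RP with RV:VP = 3:5 ⇒ V = (15/8, 17/8)
2. B is the intersection of line TR and line YV ⇒ B = (15/32, 17/32)
through T parallel to YB: direction (15/32, 17/32); meets PR at N = (4, 17/5)
N = P + t·(R−P) with t = 1/5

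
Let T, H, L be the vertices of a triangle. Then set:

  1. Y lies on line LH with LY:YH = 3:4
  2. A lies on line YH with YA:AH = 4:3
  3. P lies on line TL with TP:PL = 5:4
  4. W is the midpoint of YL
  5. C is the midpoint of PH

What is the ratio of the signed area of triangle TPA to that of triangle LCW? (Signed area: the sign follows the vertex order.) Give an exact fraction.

[TPA]:[LCW] = -185/21

Assign T = (0, 0), H = (1, 0), L = (0, 1) — the answer is frame-independent, so this choice is without loss of generality.
1. Y lies on line LH with LY:YH = 3:4 ⇒ Y = (3/7, 4/7)
2. A lies on line YH with YA:AH = 4:3 ⇒ A = (37/49, 12/49)
3. P lies on line TL with TP:PL = 5:4 ⇒ P = (0, 5/9)
4. W is the midpoint of YL ⇒ W = (3/14, 11/14)
5. C is the midpoint of PH ⇒ C = (1/2, 5/18)
2·[TPA] = -185/441, 2·[LCW] = 1/21
[TPA]:[LCW] = -185/441:1/21 = -185/21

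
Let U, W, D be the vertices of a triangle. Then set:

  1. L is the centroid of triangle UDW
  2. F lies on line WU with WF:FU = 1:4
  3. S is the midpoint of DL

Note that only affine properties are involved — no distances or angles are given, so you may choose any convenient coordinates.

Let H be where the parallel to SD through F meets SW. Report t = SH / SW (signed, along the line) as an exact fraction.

t = 3/5

Assign U = (0, 0), W = (1, 0), D = (0, 1) — the answer is frame-independent, so this choice is without loss of generality.
1. L is the centroid of triangle UDW ⇒ L = (1/3, 1/3)
2. F lies on line WU with WF:FU = 1:4 ⇒ F = (4/5, 0)
3. S is the midpoint of DL ⇒ S = (1/6, 2/3)
through F parallel to SD: direction (-1/6, 1/3); meets SW at H = (2/3, 4/15)
H = S + t·(W−S) with t = 3/5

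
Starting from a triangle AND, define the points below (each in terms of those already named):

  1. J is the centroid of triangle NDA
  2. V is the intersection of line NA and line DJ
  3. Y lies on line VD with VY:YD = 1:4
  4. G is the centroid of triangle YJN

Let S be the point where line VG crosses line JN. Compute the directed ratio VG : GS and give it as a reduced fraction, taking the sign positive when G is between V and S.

VG:GS = 13/2

Set A = (0, 0), N = (1, 0), D = (0, 1); any affine frame gives the same invariant.
1. J is the centroid of triangle NDA ⇒ J = (1/3, 1/3)
2. V is the intersection of line NA and line DJ ⇒ V = (1/2, 0)
3. Y lies on line VD with VY:YD = 1:4 ⇒ Y = (2/5, 1/5)
4. G is the centroid of triangle YJN ⇒ G = (26/45, 8/45)
line VG meets JN at S = (23/39, 8/39)
G = V + t·(S−V) with t = 13/15, so VG:GS = 13/15:2/15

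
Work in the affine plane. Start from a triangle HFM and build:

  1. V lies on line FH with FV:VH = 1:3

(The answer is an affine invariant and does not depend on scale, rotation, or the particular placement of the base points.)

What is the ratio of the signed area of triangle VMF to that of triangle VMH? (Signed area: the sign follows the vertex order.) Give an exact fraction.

Work in coordinates with H = (0, 0), F = (1, 0), M = (0, 1).
1. V lies on line FH with FV:VH = 1:3 ⇒ V = (3/4, 0)
2·[VMF] = -1/4, 2·[VMH] = 3/4
[VMF]:[VMH] = -1/4:3/4 = -1/3

[VMF]:[VMH] = -1/3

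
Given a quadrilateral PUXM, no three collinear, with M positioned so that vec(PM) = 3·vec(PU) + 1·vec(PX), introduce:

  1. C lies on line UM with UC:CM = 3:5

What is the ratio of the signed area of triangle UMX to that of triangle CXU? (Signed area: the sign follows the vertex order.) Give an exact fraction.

Choose coordinates P = (0, 0), U = (1, 0), X = (0, 1), M = (3, 1).
1. C lies on line UM with UC:CM = 3:5 ⇒ C = (7/4, 3/8)
2·[UMX] = 3, 2·[CXU] = 9/8
[UMX]:[CXU] = 3:9/8 = 8/3

[UMX]:[CXU] = 8/3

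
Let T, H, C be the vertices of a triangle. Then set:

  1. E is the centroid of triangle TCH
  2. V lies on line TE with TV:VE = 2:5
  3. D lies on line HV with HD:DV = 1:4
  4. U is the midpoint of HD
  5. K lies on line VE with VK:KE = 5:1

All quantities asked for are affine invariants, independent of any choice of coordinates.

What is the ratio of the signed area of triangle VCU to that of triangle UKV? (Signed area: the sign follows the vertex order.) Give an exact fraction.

[VCU]:[UKV] = -102/25

Set T = (0, 0), H = (1, 0), C = (0, 1); any affine frame gives the same invariant.
1. E is the centroid of triangle TCH ⇒ E = (1/3, 1/3)
2. V lies on line TE with TV:VE = 2:5 ⇒ V = (2/21, 2/21)
3. D lies on line HV with HD:DV = 1:4 ⇒ D = (86/105, 2/105)
4. U is the midpoint of HD ⇒ U = (191/210, 1/105)
5. K lies on line VE with VK:KE = 5:1 ⇒ K = (37/126, 37/126)
2·[VCU] = -51/70, 2·[UKV] = 5/28
[VCU]:[UKV] = -51/70:5/28 = -102/25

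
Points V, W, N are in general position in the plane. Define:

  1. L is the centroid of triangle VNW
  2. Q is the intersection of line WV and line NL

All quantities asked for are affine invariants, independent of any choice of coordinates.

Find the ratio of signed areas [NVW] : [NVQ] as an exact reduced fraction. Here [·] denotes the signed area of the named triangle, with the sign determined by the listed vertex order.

[NVW]:[NVQ] = 2

Choose coordinates V = (0, 0), W = (1, 0), N = (0, 1).
1. L is the centroid of triangle VNW ⇒ L = (1/3, 1/3)
2. Q is the intersection of line WV and line NL ⇒ Q = (1/2, 0)
2·[NVW] = 1, 2·[NVQ] = 1/2
[NVW]:[NVQ] = 1:1/2 = 2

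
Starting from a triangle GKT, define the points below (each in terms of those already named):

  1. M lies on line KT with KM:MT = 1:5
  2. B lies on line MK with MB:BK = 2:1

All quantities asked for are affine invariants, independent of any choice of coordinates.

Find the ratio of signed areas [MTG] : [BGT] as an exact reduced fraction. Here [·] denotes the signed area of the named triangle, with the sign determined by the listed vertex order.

Choose coordinates G = (0, 0), K = (1, 0), T = (0, 1).
1. M lies on line KT with KM:MT = 1:5 ⇒ M = (5/6, 1/6)
2. B lies on line MK with MB:BK = 2:1 ⇒ B = (17/18, 1/18)
2·[MTG] = 5/6, 2·[BGT] = -17/18
[MTG]:[BGT] = 5/6:-17/18 = -15/17

[MTG]:[BGT] = -15/17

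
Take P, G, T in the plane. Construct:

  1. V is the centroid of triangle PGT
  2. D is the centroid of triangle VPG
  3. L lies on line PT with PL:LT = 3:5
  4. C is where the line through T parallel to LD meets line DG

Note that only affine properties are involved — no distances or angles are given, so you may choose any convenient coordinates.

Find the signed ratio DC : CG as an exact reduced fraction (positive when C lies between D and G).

Work in coordinates with P = (0, 0), G = (1, 0), T = (0, 1).
1. V is the centroid of triangle PGT ⇒ V = (1/3, 1/3)
2. D is the centroid of triangle VPG ⇒ D = (4/9, 1/9)
3. L lies on line PT with PL:LT = 3:5 ⇒ L = (0, 3/8)
4. C is where the line through T parallel to LD meets line DG ⇒ C = (128/63, -13/63)
C = D + t·(G−D) with t = 20/7, so DC:CG = t:(1−t) = 20/7:-13/7

DC:CG = -20/13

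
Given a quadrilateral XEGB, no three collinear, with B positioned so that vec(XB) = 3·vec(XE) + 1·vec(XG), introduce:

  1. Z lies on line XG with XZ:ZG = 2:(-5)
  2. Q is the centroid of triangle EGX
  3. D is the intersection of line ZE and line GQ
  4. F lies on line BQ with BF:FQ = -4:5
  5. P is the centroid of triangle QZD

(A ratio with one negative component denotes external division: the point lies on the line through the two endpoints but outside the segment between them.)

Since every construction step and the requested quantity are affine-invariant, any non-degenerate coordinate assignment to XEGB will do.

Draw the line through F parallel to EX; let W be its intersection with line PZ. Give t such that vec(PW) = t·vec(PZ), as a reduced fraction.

Assign X = (0, 0), E = (1, 0), G = (0, 1), B = (3, 1) — the answer is frame-independent, so this choice is without loss of generality.
1. Z lies on line XG with XZ:ZG = 2:(-5) ⇒ Z = (0, -2/3)
2. Q is the centroid of triangle EGX ⇒ Q = (1/3, 1/3)
3. D is the intersection of line ZE and line GQ ⇒ D = (5/8, -1/4)
4. F lies on line BQ with BF:FQ = -4:5 ⇒ F = (41/3, 11/3)
5. P is the centroid of triangle QZD ⇒ P = (23/72, -7/36)
through F parallel to EX: direction (-1, 0); meets PZ at W = (299/102, 11/3)
W = P + t·(Z−P) with t = -139/17

t = -139/17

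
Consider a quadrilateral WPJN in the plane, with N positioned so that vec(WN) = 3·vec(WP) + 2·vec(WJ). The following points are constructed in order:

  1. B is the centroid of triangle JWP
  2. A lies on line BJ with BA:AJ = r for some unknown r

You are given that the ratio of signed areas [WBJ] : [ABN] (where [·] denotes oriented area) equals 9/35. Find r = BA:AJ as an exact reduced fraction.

Assign W = (0, 0), P = (1, 0), J = (0, 1), N = (3, 2) — the answer is frame-independent, so this choice is without loss of generality.
1. B is the centroid of triangle JWP ⇒ B = (1/3, 1/3)
2. With BA:AJ = r, write λ = r/(r+1) so A = B + λ·(J−B); A is affine-linear in λ
Every point depending on A is an affine combination of A and λ-independent points, so each such coordinate is linear in λ; the λ² term in each signed area is a multiple of (J−B)×(J−B) = 0, so 2·[WBJ] and 2·[ABN] are each linear in λ. Evaluating at λ=0 and λ=1:
  2·[WBJ] = 1/3,   2·[ABN] = 7/3·λ
So [WBJ]:[ABN] = (1/3) / (7/3·λ). Setting this equal to 9/35:
  1/3 = 9/35·(7/3·λ)  ⇒  λ = 5/9
Then r = λ/(1−λ) = (5/9)/(4/9) = 5/4. Check: with r = 5/4, A = (4/27, 19/27) and [WBJ]:[ABN] = 9/35 as required.

r = 5/4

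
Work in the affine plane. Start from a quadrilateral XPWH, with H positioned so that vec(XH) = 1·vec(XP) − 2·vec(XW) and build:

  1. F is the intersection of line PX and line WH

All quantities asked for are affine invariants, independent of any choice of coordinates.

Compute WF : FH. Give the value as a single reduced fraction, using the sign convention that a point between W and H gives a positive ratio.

Work in coordinates with X = (0, 0), P = (1, 0), W = (0, 1), H = (1, -2).
1. F is the intersection of line PX and line WH ⇒ F = (1/3, 0)
F = W + t·(H−W) with t = 1/3, so WF:FH = t:(1−t) = 1/3:2/3

WF:FH = 1/2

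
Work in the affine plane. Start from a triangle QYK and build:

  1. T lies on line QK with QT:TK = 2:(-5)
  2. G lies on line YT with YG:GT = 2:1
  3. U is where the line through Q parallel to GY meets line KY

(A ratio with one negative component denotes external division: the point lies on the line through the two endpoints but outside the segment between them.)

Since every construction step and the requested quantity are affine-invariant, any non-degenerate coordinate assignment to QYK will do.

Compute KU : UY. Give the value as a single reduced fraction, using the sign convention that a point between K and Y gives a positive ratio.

KU:UY = 3/2

Set Q = (0, 0), Y = (1, 0), K = (0, 1); any affine frame gives the same invariant.
1. T lies on line QK with QT:TK = 2:(-5) ⇒ T = (0, -2/3)
2. G lies on line YT with YG:GT = 2:1 ⇒ G = (1/3, -4/9)
3. U is where the line through Q parallel to GY meets line KY ⇒ U = (3/5, 2/5)
U = K + t·(Y−K) with t = 3/5, so KU:UY = t:(1−t) = 3/5:2/5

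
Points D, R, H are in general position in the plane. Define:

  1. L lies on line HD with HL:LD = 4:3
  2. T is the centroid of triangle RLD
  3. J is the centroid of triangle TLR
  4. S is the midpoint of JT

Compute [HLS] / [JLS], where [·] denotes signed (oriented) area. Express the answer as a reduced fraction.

[HLS]:[JLS] = 28/3

Work in coordinates with D = (0, 0), R = (1, 0), H = (0, 1).
1. L lies on line HD with HL:LD = 4:3 ⇒ L = (0, 3/7)
2. T is the centroid of triangle RLD ⇒ T = (1/3, 1/7)
3. J is the centroid of triangle TLR ⇒ J = (4/9, 4/21)
4. S is the midpoint of JT ⇒ S = (7/18, 1/6)
2·[HLS] = 2/9, 2·[JLS] = 1/42
[HLS]:[JLS] = 2/9:1/42 = 28/3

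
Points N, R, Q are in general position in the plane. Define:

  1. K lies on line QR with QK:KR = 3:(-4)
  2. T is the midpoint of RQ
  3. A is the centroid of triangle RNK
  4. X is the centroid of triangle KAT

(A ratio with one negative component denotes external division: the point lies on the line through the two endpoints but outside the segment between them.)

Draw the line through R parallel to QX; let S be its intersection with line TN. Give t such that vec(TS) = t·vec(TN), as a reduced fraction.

Assign N = (0, 0), R = (1, 0), Q = (0, 1) — the answer is frame-independent, so this choice is without loss of generality.
1. K lies on line QR with QK:KR = 3:(-4) ⇒ K = (-3, 4)
2. T is the midpoint of RQ ⇒ T = (1/2, 1/2)
3. A is the centroid of triangle RNK ⇒ A = (-2/3, 4/3)
4. X is the centroid of triangle KAT ⇒ X = (-19/18, 35/18)
through R parallel to QX: direction (-19/18, 17/18); meets TN at S = (17/36, 17/36)
S = T + t·(N−T) with t = 1/18

t = 1/18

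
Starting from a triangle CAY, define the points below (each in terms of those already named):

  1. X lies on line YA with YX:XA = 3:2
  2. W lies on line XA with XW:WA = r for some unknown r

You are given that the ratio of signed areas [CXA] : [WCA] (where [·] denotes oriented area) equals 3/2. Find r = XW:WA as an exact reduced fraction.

r = -5/2

Work in coordinates with C = (0, 0), A = (1, 0), Y = (0, 1).
1. X lies on line YA with YX:XA = 3:2 ⇒ X = (3/5, 2/5)
2. With XW:WA = r, write λ = r/(r+1) so W = X + λ·(A−X); W is affine-linear in λ
Every point depending on W is an affine combination of W and λ-independent points, so each such coordinate is linear in λ; the λ² term in each signed area is a multiple of (A−X)×(A−X) = 0, so 2·[CXA] and 2·[WCA] are each linear in λ. Evaluating at λ=0 and λ=1:
  2·[CXA] = -2/5,   2·[WCA] = -2/5·λ + 2/5
So [CXA]:[WCA] = (-2/5) / (-2/5·λ + 2/5). Setting this equal to 3/2:
  -2/5 = 3/2·(-2/5·λ + 2/5)  ⇒  λ = 5/3
Then r = λ/(1−λ) = (5/3)/(-2/3) = -5/2. Check: with r = -5/2, W = (19/15, -4/15) and [CXA]:[WCA] = 3/2 as required.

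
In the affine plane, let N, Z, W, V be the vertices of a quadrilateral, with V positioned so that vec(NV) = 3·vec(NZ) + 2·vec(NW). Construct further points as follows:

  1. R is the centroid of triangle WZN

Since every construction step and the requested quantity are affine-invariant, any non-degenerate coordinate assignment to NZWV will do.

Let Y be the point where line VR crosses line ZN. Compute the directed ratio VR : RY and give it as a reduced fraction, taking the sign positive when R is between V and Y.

VR:RY = 5

Assign N = (0, 0), Z = (1, 0), W = (0, 1), V = (3, 2) — the answer is frame-independent, so this choice is without loss of generality.
1. R is the centroid of triangle WZN ⇒ R = (1/3, 1/3)
line VR meets ZN at Y = (-1/5, 0)
R = V + t·(Y−V) with t = 5/6, so VR:RY = 5/6:1/6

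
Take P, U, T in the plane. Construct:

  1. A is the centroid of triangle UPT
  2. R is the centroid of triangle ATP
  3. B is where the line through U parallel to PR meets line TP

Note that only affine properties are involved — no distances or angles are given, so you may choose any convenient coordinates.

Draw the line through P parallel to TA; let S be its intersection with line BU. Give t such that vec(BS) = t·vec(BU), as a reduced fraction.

t = 2/3

Choose coordinates P = (0, 0), U = (1, 0), T = (0, 1).
1. A is the centroid of triangle UPT ⇒ A = (1/3, 1/3)
2. R is the centroid of triangle ATP ⇒ R = (1/9, 4/9)
3. B is where the line through U parallel to PR meets line TP ⇒ B = (0, -4)
through P parallel to TA: direction (1/3, -2/3); meets BU at S = (2/3, -4/3)
S = B + t·(U−B) with t = 2/3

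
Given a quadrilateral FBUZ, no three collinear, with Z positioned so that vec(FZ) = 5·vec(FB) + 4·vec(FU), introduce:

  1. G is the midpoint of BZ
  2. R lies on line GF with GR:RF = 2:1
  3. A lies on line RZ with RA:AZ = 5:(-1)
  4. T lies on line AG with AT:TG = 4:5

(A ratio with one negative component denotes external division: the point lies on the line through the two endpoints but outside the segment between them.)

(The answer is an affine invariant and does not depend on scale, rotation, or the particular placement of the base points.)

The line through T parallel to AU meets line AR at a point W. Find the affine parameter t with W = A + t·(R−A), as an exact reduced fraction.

Work in coordinates with F = (0, 0), B = (1, 0), U = (0, 1), Z = (5, 4).
1. G is the midpoint of BZ ⇒ G = (3, 2)
2. R lies on line GF with GR:RF = 2:1 ⇒ R = (1, 2/3)
3. A lies on line RZ with RA:AZ = 5:(-1) ⇒ A = (6, 29/6)
4. T lies on line AG with AT:TG = 4:5 ⇒ T = (14/3, 193/54)
through T parallel to AU: direction (-6, -23/6); meets AR at W = (82/21, 389/126)
W = A + t·(R−A) with t = 44/105

t = 44/105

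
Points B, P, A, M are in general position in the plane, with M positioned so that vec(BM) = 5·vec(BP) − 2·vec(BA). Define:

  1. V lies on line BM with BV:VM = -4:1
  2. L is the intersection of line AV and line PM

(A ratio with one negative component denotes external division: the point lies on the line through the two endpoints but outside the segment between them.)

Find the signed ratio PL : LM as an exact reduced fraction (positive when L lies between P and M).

Work in coordinates with B = (0, 0), P = (1, 0), A = (0, 1), M = (5, -2).
1. V lies on line BM with BV:VM = -4:1 ⇒ V = (20/3, -8/3)
2. L is the intersection of line AV and line PM ⇒ L = (10, -9/2)
L = P + t·(M−P) with t = 9/4, so PL:LM = t:(1−t) = 9/4:-5/4

PL:LM = -9/5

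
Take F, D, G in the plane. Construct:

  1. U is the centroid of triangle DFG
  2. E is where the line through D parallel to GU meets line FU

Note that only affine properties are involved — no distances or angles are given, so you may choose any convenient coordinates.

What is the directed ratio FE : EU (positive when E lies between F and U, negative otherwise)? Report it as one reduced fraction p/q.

FE:EU = -2

Choose coordinates F = (0, 0), D = (1, 0), G = (0, 1).
1. U is the centroid of triangle DFG ⇒ U = (1/3, 1/3)
2. E is where the line through D parallel to GU meets line FU ⇒ E = (2/3, 2/3)
E = F + t·(U−F) with t = 2, so FE:EU = t:(1−t) = 2:-1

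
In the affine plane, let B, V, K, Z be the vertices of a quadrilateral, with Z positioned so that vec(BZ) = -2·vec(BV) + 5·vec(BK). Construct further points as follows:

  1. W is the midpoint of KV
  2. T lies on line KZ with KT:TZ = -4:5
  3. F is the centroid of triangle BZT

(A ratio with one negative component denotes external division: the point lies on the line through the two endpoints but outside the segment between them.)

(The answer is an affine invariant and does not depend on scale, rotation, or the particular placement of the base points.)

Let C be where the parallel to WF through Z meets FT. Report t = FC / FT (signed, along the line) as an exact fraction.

Set B = (0, 0), V = (1, 0), K = (0, 1), Z = (-2, 5); any affine frame gives the same invariant.
1. W is the midpoint of KV ⇒ W = (1/2, 1/2)
2. T lies on line KZ with KT:TZ = -4:5 ⇒ T = (8, -15)
3. F is the centroid of triangle BZT ⇒ F = (2, -10/3)
through Z parallel to WF: direction (3/2, -23/6); meets FT at C = (-12/11, 265/99)
C = F + t·(T−F) with t = -17/33

t = -17/33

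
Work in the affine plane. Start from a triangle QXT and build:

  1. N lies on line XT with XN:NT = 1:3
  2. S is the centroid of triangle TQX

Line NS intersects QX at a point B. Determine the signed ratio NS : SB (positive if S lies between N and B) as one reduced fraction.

Assign Q = (0, 0), X = (1, 0), T = (0, 1) — the answer is frame-independent, so this choice is without loss of generality.
1. N lies on line XT with XN:NT = 1:3 ⇒ N = (3/4, 1/4)
2. S is the centroid of triangle TQX ⇒ S = (1/3, 1/3)
line NS meets QX at B = (2, 0)
S = N + t·(B−N) with t = -1/3, so NS:SB = -1/3:4/3

NS:SB = -1/4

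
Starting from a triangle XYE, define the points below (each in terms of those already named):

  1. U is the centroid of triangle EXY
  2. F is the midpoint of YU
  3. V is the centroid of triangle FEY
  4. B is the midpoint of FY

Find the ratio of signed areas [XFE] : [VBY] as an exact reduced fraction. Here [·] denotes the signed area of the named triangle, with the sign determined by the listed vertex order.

Work in coordinates with X = (0, 0), Y = (1, 0), E = (0, 1).
1. U is the centroid of triangle EXY ⇒ U = (1/3, 1/3)
2. F is the midpoint of YU ⇒ F = (2/3, 1/6)
3. V is the centroid of triangle FEY ⇒ V = (5/9, 7/18)
4. B is the midpoint of FY ⇒ B = (5/6, 1/12)
2·[XFE] = 2/3, 2·[VBY] = 1/36
[XFE]:[VBY] = 2/3:1/36 = 24

[XFE]:[VBY] = 24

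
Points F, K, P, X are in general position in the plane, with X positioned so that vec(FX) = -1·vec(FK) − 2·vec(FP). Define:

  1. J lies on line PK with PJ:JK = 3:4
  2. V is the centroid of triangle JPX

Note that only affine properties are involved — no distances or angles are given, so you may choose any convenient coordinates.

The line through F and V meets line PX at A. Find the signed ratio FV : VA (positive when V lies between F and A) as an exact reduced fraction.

Work in coordinates with F = (0, 0), K = (1, 0), P = (0, 1), X = (-1, -2).
1. J lies on line PK with PJ:JK = 3:4 ⇒ J = (3/7, 4/7)
2. V is the centroid of triangle JPX ⇒ V = (-4/21, -1/7)
line FV meets PX at A = (-4/9, -1/3)
V = F + t·(A−F) with t = 3/7, so FV:VA = 3/7:4/7

FV:VA = 3/4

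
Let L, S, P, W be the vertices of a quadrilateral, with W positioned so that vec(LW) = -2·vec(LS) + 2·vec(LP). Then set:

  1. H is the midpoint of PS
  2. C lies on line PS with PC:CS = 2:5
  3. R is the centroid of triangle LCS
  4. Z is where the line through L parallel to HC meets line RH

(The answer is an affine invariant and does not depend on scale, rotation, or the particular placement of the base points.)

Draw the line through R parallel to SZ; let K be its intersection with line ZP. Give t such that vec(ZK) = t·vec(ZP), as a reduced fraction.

t = 1/3

Set L = (0, 0), S = (1, 0), P = (0, 1), W = (-2, 2); any affine frame gives the same invariant.
1. H is the midpoint of PS ⇒ H = (1/2, 1/2)
2. C lies on line PS with PC:CS = 2:5 ⇒ C = (2/7, 5/7)
3. R is the centroid of triangle LCS ⇒ R = (3/7, 5/21)
4. Z is where the line through L parallel to HC meets line RH ⇒ Z = (2/7, -2/7)
through R parallel to SZ: direction (-5/7, -2/7); meets ZP at K = (4/21, 1/7)
K = Z + t·(P−Z) with t = 1/3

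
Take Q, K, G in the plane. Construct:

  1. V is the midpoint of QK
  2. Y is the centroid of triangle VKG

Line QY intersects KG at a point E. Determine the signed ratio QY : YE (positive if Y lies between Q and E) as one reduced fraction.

QY:YE = 5

Work in coordinates with Q = (0, 0), K = (1, 0), G = (0, 1).
1. V is the midpoint of QK ⇒ V = (1/2, 0)
2. Y is the centroid of triangle VKG ⇒ Y = (1/2, 1/3)
line QY meets KG at E = (3/5, 2/5)
Y = Q + t·(E−Q) with t = 5/6, so QY:YE = 5/6:1/6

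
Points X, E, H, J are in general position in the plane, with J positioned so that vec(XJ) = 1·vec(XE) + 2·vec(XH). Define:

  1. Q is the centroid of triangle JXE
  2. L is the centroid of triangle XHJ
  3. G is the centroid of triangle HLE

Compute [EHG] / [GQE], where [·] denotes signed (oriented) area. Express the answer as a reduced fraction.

Work in coordinates with X = (0, 0), E = (1, 0), H = (0, 1), J = (1, 2).
1. Q is the centroid of triangle JXE ⇒ Q = (2/3, 2/3)
2. L is the centroid of triangle XHJ ⇒ L = (1/3, 1)
3. G is the centroid of triangle HLE ⇒ G = (4/9, 2/3)
2·[EHG] = -1/9, 2·[GQE] = -4/27
[EHG]:[GQE] = -1/9:-4/27 = 3/4

[EHG]:[GQE] = 3/4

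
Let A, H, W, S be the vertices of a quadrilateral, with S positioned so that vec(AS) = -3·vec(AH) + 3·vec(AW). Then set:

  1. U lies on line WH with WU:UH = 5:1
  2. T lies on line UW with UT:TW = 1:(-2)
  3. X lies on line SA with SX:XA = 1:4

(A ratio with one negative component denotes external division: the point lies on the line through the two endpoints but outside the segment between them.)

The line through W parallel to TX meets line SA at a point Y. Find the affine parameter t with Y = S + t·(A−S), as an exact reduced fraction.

Work in coordinates with A = (0, 0), H = (1, 0), W = (0, 1), S = (-3, 3).
1. U lies on line WH with WU:UH = 5:1 ⇒ U = (5/6, 1/6)
2. T lies on line UW with UT:TW = 1:(-2) ⇒ T = (5/3, -2/3)
3. X lies on line SA with SX:XA = 1:4 ⇒ X = (-12/5, 12/5)
through W parallel to TX: direction (-61/15, 46/15); meets SA at Y = (-61/15, 61/15)
Y = S + t·(A−S) with t = -16/45

t = -16/45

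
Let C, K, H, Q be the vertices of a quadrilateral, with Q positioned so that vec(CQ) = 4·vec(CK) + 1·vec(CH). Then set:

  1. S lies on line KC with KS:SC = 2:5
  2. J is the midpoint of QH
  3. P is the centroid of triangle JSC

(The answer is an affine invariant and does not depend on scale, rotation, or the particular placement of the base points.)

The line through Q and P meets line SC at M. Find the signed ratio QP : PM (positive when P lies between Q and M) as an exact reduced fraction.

Assign C = (0, 0), K = (1, 0), H = (0, 1), Q = (4, 1) — the answer is frame-independent, so this choice is without loss of generality.
1. S lies on line KC with KS:SC = 2:5 ⇒ S = (5/7, 0)
2. J is the midpoint of QH ⇒ J = (2, 1)
3. P is the centroid of triangle JSC ⇒ P = (19/21, 1/3)
line QP meets SC at M = (-9/14, 0)
P = Q + t·(M−Q) with t = 2/3, so QP:PM = 2/3:1/3

QP:PM = 2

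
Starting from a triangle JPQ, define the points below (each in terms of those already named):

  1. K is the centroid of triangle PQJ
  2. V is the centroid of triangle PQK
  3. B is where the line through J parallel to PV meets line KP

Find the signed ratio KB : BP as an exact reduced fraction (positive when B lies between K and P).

Work in coordinates with J = (0, 0), P = (1, 0), Q = (0, 1).
1. K is the centroid of triangle PQJ ⇒ K = (1/3, 1/3)
2. V is the centroid of triangle PQK ⇒ V = (4/9, 4/9)
3. B is where the line through J parallel to PV meets line KP ⇒ B = (-5/3, 4/3)
B = K + t·(P−K) with t = -3, so KB:BP = t:(1−t) = -3:4

KB:BP = -3/4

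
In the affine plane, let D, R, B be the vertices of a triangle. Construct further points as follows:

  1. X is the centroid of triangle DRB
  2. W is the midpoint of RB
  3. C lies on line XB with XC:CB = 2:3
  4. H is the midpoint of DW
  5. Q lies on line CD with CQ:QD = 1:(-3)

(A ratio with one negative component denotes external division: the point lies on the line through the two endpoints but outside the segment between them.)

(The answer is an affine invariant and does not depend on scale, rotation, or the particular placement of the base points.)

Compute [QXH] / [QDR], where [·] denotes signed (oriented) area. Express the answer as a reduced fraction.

[QXH]:[QDR] = -1/18

Assign D = (0, 0), R = (1, 0), B = (0, 1) — the answer is frame-independent, so this choice is without loss of generality.
1. X is the centroid of triangle DRB ⇒ X = (1/3, 1/3)
2. W is the midpoint of RB ⇒ W = (1/2, 1/2)
3. C lies on line XB with XC:CB = 2:3 ⇒ C = (1/5, 3/5)
4. H is the midpoint of DW ⇒ H = (1/4, 1/4)
5. Q lies on line CD with CQ:QD = 1:(-3) ⇒ Q = (3/10, 9/10)
2·[QXH] = -1/20, 2·[QDR] = 9/10
[QXH]:[QDR] = -1/20:9/10 = -1/18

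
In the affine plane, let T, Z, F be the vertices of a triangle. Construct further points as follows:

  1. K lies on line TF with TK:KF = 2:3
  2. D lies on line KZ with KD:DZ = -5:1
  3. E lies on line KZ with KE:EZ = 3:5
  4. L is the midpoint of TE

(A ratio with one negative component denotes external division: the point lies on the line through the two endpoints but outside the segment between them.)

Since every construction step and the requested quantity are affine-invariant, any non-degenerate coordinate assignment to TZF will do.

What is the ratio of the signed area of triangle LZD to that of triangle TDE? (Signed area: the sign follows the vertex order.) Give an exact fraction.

Set T = (0, 0), Z = (1, 0), F = (0, 1); any affine frame gives the same invariant.
1. K lies on line TF with TK:KF = 2:3 ⇒ K = (0, 2/5)
2. D lies on line KZ with KD:DZ = -5:1 ⇒ D = (5/4, -1/10)
3. E lies on line KZ with KE:EZ = 3:5 ⇒ E = (3/8, 1/4)
4. L is the midpoint of TE ⇒ L = (3/16, 1/8)
2·[LZD] = -1/20, 2·[TDE] = 7/20
[LZD]:[TDE] = -1/20:7/20 = -1/7

[LZD]:[TDE] = -1/7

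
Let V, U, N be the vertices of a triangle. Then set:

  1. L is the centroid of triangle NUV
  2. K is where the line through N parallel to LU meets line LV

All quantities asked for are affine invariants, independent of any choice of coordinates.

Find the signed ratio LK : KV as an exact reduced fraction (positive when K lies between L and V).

Choose coordinates V = (0, 0), U = (1, 0), N = (0, 1).
1. L is the centroid of triangle NUV ⇒ L = (1/3, 1/3)
2. K is where the line through N parallel to LU meets line LV ⇒ K = (2/3, 2/3)
K = L + t·(V−L) with t = -1, so LK:KV = t:(1−t) = -1:2

LK:KV = -1/2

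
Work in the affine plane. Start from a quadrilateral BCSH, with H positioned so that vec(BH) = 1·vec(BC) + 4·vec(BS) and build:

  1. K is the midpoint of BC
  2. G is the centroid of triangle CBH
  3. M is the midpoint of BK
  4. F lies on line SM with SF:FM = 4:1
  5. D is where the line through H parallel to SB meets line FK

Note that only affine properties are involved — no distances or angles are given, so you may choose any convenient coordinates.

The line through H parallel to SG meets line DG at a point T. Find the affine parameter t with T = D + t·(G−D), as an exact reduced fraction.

t = 26/11

Choose coordinates B = (0, 0), C = (1, 0), S = (0, 1), H = (1, 4).
1. K is the midpoint of BC ⇒ K = (1/2, 0)
2. G is the centroid of triangle CBH ⇒ G = (2/3, 4/3)
3. M is the midpoint of BK ⇒ M = (1/4, 0)
4. F lies on line SM with SF:FM = 4:1 ⇒ F = (1/5, 1/5)
5. D is where the line through H parallel to SB meets line FK ⇒ D = (1, -1/3)
through H parallel to SG: direction (2/3, 1/3); meets DG at T = (7/33, 119/33)
T = D + t·(G−D) with t = 26/11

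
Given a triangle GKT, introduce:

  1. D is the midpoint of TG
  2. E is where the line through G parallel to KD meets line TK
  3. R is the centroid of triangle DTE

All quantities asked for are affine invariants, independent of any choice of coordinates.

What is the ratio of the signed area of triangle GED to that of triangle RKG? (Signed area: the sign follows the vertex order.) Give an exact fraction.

Choose coordinates G = (0, 0), K = (1, 0), T = (0, 1).
1. D is the midpoint of TG ⇒ D = (0, 1/2)
2. E is where the line through G parallel to KD meets line TK ⇒ E = (2, -1)
3. R is the centroid of triangle DTE ⇒ R = (2/3, 1/6)
2·[GED] = 1, 2·[RKG] = -1/6
[GED]:[RKG] = 1:-1/6 = -6

[GED]:[RKG] = -6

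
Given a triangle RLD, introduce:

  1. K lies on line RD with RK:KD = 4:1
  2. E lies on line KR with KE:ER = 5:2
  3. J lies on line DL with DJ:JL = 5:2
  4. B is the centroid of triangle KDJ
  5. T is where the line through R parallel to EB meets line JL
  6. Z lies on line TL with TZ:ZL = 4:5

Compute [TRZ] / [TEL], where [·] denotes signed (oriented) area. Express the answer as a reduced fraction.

[TRZ]:[TEL] = 140/243

Set R = (0, 0), L = (1, 0), D = (0, 1); any affine frame gives the same invariant.
1. K lies on line RD with RK:KD = 4:1 ⇒ K = (0, 4/5)
2. E lies on line KR with KE:ER = 5:2 ⇒ E = (0, 8/35)
3. J lies on line DL with DJ:JL = 5:2 ⇒ J = (5/7, 2/7)
4. B is the centroid of triangle KDJ ⇒ B = (5/21, 73/105)
5. T is where the line through R parallel to EB meets line JL ⇒ T = (25/74, 49/74)
6. Z lies on line TL with TZ:ZL = 4:5 ⇒ Z = (421/666, 245/666)
2·[TRZ] = 98/333, 2·[TEL] = 189/370
[TRZ]:[TEL] = 98/333:189/370 = 140/243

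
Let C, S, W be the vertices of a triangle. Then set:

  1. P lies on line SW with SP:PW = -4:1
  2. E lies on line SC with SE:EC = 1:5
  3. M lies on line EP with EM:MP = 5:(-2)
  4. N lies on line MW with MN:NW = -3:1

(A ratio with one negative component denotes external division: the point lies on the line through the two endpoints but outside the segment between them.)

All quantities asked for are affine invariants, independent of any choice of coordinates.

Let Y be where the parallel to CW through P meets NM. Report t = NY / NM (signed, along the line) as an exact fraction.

Work in coordinates with C = (0, 0), S = (1, 0), W = (0, 1).
1. P lies on line SW with SP:PW = -4:1 ⇒ P = (-1/3, 4/3)
2. E lies on line SC with SE:EC = 1:5 ⇒ E = (5/6, 0)
3. M lies on line EP with EM:MP = 5:(-2) ⇒ M = (-10/9, 20/9)
4. N lies on line MW with MN:NW = -3:1 ⇒ N = (5/9, 7/18)
through P parallel to CW: direction (0, 1); meets NM at Y = (-1/3, 41/30)
Y = N + t·(M−N) with t = 8/15

t = 8/15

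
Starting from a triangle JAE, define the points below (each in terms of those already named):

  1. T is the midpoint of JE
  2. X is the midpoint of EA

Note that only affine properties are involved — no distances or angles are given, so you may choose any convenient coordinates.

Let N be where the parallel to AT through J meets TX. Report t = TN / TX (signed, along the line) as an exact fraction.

t = -2

Work in coordinates with J = (0, 0), A = (1, 0), E = (0, 1).
1. T is the midpoint of JE ⇒ T = (0, 1/2)
2. X is the midpoint of EA ⇒ X = (1/2, 1/2)
through J parallel to AT: direction (-1, 1/2); meets TX at N = (-1, 1/2)
N = T + t·(X−T) with t = -2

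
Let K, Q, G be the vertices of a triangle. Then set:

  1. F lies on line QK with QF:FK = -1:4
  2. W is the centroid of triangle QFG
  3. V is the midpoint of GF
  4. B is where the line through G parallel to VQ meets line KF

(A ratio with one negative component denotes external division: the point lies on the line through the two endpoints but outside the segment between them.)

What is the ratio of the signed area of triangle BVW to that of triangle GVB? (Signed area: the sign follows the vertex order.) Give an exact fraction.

[BVW]:[GVB] = 1/6

Work in coordinates with K = (0, 0), Q = (1, 0), G = (0, 1).
1. F lies on line QK with QF:FK = -1:4 ⇒ F = (4/3, 0)
2. W is the centroid of triangle QFG ⇒ W = (7/9, 1/3)
3. V is the midpoint of GF ⇒ V = (2/3, 1/2)
4. B is where the line through G parallel to VQ meets line KF ⇒ B = (2/3, 0)
2·[BVW] = -1/18, 2·[GVB] = -1/3
[BVW]:[GVB] = -1/18:-1/3 = 1/6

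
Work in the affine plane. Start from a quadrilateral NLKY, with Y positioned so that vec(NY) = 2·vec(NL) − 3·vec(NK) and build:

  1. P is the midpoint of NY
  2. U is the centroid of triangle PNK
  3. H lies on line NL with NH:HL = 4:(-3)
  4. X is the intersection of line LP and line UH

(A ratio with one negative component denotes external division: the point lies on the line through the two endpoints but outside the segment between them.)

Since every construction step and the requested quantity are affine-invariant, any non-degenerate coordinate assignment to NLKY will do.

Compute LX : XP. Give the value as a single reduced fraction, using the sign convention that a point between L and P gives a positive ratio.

LX:XP = 1/10

Set N = (0, 0), L = (1, 0), K = (0, 1), Y = (2, -3); any affine frame gives the same invariant.
1. P is the midpoint of NY ⇒ P = (1, -3/2)
2. U is the centroid of triangle PNK ⇒ U = (1/3, -1/6)
3. H lies on line NL with NH:HL = 4:(-3) ⇒ H = (4, 0)
4. X is the intersection of line LP and line UH ⇒ X = (1, -3/22)
X = L + t·(P−L) with t = 1/11, so LX:XP = t:(1−t) = 1/11:10/11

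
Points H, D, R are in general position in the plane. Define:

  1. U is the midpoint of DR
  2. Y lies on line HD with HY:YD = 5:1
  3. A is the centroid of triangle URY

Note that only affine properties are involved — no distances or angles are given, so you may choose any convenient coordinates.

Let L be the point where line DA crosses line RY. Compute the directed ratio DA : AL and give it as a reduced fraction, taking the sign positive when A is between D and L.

DA:AL = 5

Choose coordinates H = (0, 0), D = (1, 0), R = (0, 1).
1. U is the midpoint of DR ⇒ U = (1/2, 1/2)
2. Y lies on line HD with HY:YD = 5:1 ⇒ Y = (5/6, 0)
3. A is the centroid of triangle URY ⇒ A = (4/9, 1/2)
line DA meets RY at L = (1/3, 3/5)
A = D + t·(L−D) with t = 5/6, so DA:AL = 5/6:1/6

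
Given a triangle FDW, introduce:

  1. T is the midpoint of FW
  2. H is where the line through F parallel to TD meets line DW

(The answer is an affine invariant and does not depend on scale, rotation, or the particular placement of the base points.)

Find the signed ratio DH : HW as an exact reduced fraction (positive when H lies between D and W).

DH:HW = -1/2

Choose coordinates F = (0, 0), D = (1, 0), W = (0, 1).
1. T is the midpoint of FW ⇒ T = (0, 1/2)
2. H is where the line through F parallel to TD meets line DW ⇒ H = (2, -1)
H = D + t·(W−D) with t = -1, so DH:HW = t:(1−t) = -1:2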